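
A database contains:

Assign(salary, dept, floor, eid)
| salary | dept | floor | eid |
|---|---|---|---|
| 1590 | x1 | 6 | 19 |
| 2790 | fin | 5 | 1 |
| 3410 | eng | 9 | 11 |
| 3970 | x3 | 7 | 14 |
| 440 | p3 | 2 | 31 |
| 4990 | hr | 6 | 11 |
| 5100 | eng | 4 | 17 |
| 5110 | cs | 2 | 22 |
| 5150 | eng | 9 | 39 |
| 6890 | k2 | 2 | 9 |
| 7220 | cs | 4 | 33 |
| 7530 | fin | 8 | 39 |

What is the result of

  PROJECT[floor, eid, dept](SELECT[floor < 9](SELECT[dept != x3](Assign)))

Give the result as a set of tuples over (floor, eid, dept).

Selection dept != x3: {(1590, x1, 6, 19), (2790, fin, 5, 1), (3410, eng, 9, 11), (440, p3, 2, 31), (4990, hr, 6, 11), (5100, eng, 4, 17), (5110, cs, 2, 22), (5150, eng, 9, 39), (6890, k2, 2, 9), (7220, cs, 4, 33), (7530, fin, 8, 39)}
Selection floor < 9: {(1590, x1, 6, 19), (2790, fin, 5, 1), (440, p3, 2, 31), (4990, hr, 6, 11), (5100, eng, 4, 17), (5110, cs, 2, 22), (6890, k2, 2, 9), (7220, cs, 4, 33), (7530, fin, 8, 39)}
Keep only column(s) floor, eid, dept: {(2, 22, cs), (2, 31, p3), (2, 9, k2), (4, 17, eng), (4, 33, cs), (5, 1, fin), (6, 11, hr), (6, 19, x1), (8, 39, fin)}

{(2, 22, cs), (2, 31, p3), (2, 9, k2), (4, 17, eng), (4, 33, cs), (5, 1, fin), (6, 11, hr), (6, 19, x1), (8, 39, fin)}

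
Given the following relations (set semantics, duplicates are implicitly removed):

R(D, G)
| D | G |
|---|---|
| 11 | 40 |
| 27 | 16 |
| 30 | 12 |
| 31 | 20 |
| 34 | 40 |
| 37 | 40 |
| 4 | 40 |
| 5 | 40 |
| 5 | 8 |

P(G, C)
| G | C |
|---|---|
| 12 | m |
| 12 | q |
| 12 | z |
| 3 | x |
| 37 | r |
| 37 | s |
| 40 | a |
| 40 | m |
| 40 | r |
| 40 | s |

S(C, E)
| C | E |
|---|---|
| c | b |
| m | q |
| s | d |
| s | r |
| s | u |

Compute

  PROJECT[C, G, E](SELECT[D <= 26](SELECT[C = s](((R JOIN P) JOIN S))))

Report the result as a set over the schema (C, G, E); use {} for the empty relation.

Joining R and P on G yields {(11, 40, a), (11, 40, m), (11, 40, r), (11, 40, s), (30, 12, m), (30, 12, q), (30, 12, z), (34, 40, a), (34, 40, m), (34, 40, r), (34, 40, s), (37, 40, a), (37, 40, m), (37, 40, r), (37, 40, s), (4, 40, a), (4, 40, m), (4, 40, r), (4, 40, s), (5, 40, a), (5, 40, m), (5, 40, r), (5, 40, s)}.
Joining (R JOIN P) and S on C yields {(11, 40, m, q), (11, 40, s, d), (11, 40, s, r), (11, 40, s, u), (30, 12, m, q), (34, 40, m, q), (34, 40, s, d), (34, 40, s, r), (34, 40, s, u), (37, 40, m, q), (37, 40, s, d), (37, 40, s, r), (37, 40, s, u), (4, 40, m, q), (4, 40, s, d), (4, 40, s, r), (4, 40, s, u), (5, 40, m, q), (5, 40, s, d), (5, 40, s, r), (5, 40, s, u)}.
Filtering on C = s leaves {(11, 40, s, d), (11, 40, s, r), (11, 40, s, u), (34, 40, s, d), (34, 40, s, r), (34, 40, s, u), (37, 40, s, d), (37, 40, s, r), (37, 40, s, u), (4, 40, s, d), (4, 40, s, r), (4, 40, s, u), (5, 40, s, d), (5, 40, s, r), (5, 40, s, u)}.
Filtering on D <= 26 leaves {(11, 40, s, d), (11, 40, s, r), (11, 40, s, u), (4, 40, s, d), (4, 40, s, r), (4, 40, s, u), (5, 40, s, d), (5, 40, s, r), (5, 40, s, u)}.
π_{C, G, E} gives {(s, 40, d), (s, 40, r), (s, 40, u)} (6 duplicate(s) eliminated).

{(s, 40, d), (s, 40, r), (s, 40, u)}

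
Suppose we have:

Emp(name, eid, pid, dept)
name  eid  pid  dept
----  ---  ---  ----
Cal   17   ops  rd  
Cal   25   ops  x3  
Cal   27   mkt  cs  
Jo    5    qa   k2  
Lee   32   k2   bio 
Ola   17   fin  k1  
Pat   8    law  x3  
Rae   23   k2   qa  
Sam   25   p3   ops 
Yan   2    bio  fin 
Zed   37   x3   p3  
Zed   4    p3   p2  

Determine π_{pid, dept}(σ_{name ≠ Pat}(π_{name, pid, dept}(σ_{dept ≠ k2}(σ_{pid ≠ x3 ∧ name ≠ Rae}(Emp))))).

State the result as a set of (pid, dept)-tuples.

{(bio, fin), (fin, k1), (k2, bio), (mkt, cs), (ops, rd), (ops, x3), (p3, ops), (p3, p2)}

Apply σ_{pid ≠ x3 ∧ name ≠ Rae}; surviving tuples: {(Cal, 17, ops, rd), (Cal, 25, ops, x3), (Cal, 27, mkt, cs), (Jo, 5, qa, k2), (Lee, 32, k2, bio), (Ola, 17, fin, k1), (Pat, 8, law, x3), (Sam, 25, p3, ops), (Yan, 2, bio, fin), (Zed, 4, p3, p2)}
Apply σ_{dept ≠ k2}; surviving tuples: {(Cal, 17, ops, rd), (Cal, 25, ops, x3), (Cal, 27, mkt, cs), (Lee, 32, k2, bio), (Ola, 17, fin, k1), (Pat, 8, law, x3), (Sam, 25, p3, ops), (Yan, 2, bio, fin), (Zed, 4, p3, p2)}
Projecting to name, pid, dept: {(Cal, mkt, cs), (Cal, ops, rd), (Cal, ops, x3), (Lee, k2, bio), (Ola, fin, k1), (Pat, law, x3), (Sam, p3, ops), (Yan, bio, fin), (Zed, p3, p2)}
Apply σ_{name ≠ Pat}; surviving tuples: {(Cal, mkt, cs), (Cal, ops, rd), (Cal, ops, x3), (Lee, k2, bio), (Ola, fin, k1), (Sam, p3, ops), (Yan, bio, fin), (Zed, p3, p2)}
Projecting to pid, dept: {(bio, fin), (fin, k1), (k2, bio), (mkt, cs), (ops, rd), (ops, x3), (p3, ops), (p3, p2)}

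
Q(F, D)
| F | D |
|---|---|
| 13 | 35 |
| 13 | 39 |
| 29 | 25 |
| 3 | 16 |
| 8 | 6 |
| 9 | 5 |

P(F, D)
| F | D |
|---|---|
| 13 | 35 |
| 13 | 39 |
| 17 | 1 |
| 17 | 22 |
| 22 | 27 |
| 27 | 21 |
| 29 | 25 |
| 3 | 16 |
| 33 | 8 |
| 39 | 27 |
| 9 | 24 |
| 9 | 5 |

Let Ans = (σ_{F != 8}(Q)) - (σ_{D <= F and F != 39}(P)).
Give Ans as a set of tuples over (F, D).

{(13, 35), (13, 39), (3, 16)}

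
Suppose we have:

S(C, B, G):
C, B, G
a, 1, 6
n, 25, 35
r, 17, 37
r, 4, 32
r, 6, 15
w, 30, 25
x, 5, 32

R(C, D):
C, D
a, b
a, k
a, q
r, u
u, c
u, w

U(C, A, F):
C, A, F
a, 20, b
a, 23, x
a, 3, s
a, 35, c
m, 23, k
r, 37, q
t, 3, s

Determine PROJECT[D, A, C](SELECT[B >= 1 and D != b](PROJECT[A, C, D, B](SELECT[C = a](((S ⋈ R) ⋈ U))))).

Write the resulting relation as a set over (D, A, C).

{(k, 20, a), (k, 23, a), (k, 3, a), (k, 35, a), (q, 20, a), (q, 23, a), (q, 3, a), (q, 35, a)}

S ⋈ R (natural join on C): {(a, 1, 6, b), (a, 1, 6, k), (a, 1, 6, q), (r, 17, 37, u), (r, 4, 32, u), (r, 6, 15, u)}
(S ⋈ R) ⋈ U (natural join on C): {(a, 1, 6, b, 20, b), (a, 1, 6, b, 23, x), (a, 1, 6, b, 3, s), (a, 1, 6, b, 35, c), (a, 1, 6, k, 20, b), (a, 1, 6, k, 23, x), (a, 1, 6, k, 3, s), (a, 1, 6, k, 35, c), (a, 1, 6, q, 20, b), (a, 1, 6, q, 23, x), (a, 1, 6, q, 3, s), (a, 1, 6, q, 35, c), (r, 17, 37, u, 37, q), (r, 4, 32, u, 37, q), (r, 6, 15, u, 37, q)}
Filtering on C = a leaves {(a, 1, 6, b, 20, b), (a, 1, 6, b, 23, x), (a, 1, 6, b, 3, s), (a, 1, 6, b, 35, c), (a, 1, 6, k, 20, b), (a, 1, 6, k, 23, x), (a, 1, 6, k, 3, s), (a, 1, 6, k, 35, c), (a, 1, 6, q, 20, b), (a, 1, 6, q, 23, x), (a, 1, 6, q, 3, s), (a, 1, 6, q, 35, c)}.
Projecting to A, C, D, B: {(20, a, b, 1), (20, a, k, 1), (20, a, q, 1), (23, a, b, 1), (23, a, k, 1), (23, a, q, 1), (3, a, b, 1), (3, a, k, 1), (3, a, q, 1), (35, a, b, 1), (35, a, k, 1), (35, a, q, 1)}
Filtering on B >= 1 and D != b leaves {(20, a, k, 1), (20, a, q, 1), (23, a, k, 1), (23, a, q, 1), (3, a, k, 1), (3, a, q, 1), (35, a, k, 1), (35, a, q, 1)}.
Projecting to D, A, C: {(k, 20, a), (k, 23, a), (k, 3, a), (k, 35, a), (q, 20, a), (q, 23, a), (q, 3, a), (q, 35, a)}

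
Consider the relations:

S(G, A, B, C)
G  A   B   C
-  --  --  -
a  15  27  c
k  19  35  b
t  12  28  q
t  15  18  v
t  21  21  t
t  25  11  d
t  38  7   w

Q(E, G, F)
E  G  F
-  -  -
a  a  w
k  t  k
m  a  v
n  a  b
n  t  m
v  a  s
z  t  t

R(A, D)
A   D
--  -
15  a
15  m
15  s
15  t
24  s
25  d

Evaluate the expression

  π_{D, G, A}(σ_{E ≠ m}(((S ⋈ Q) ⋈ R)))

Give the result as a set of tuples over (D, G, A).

{(a, a, 15), (a, t, 15), (d, t, 25), (m, a, 15), (m, t, 15), (s, a, 15), (s, t, 15), (t, a, 15), (t, t, 15)}

Joining S and Q on G yields {(a, 15, 27, c, a, w), (a, 15, 27, c, m, v), (a, 15, 27, c, n, b), (a, 15, 27, c, v, s), (t, 12, 28, q, k, k), (t, 12, 28, q, n, m), (t, 12, 28, q, z, t), (t, 15, 18, v, k, k), (t, 15, 18, v, n, m), (t, 15, 18, v, z, t), (t, 21, 21, t, k, k), (t, 21, 21, t, n, m), (t, 21, 21, t, z, t), (t, 25, 11, d, k, k), (t, 25, 11, d, n, m), (t, 25, 11, d, z, t), (t, 38, 7, w, k, k), (t, 38, 7, w, n, m), (t, 38, 7, w, z, t)}.
Joining (S ⋈ Q) and R on A yields {(a, 15, 27, c, a, w, a), (a, 15, 27, c, a, w, m), (a, 15, 27, c, a, w, s), (a, 15, 27, c, a, w, t), (a, 15, 27, c, m, v, a), (a, 15, 27, c, m, v, m), (a, 15, 27, c, m, v, s), (a, 15, 27, c, m, v, t), (a, 15, 27, c, n, b, a), (a, 15, 27, c, n, b, m), (a, 15, 27, c, n, b, s), (a, 15, 27, c, n, b, t), (a, 15, 27, c, v, s, a), (a, 15, 27, c, v, s, m), (a, 15, 27, c, v, s, s), (a, 15, 27, c, v, s, t), (t, 15, 18, v, k, k, a), (t, 15, 18, v, k, k, m), (t, 15, 18, v, k, k, s), (t, 15, 18, v, k, k, t), (t, 15, 18, v, n, m, a), (t, 15, 18, v, n, m, m), (t, 15, 18, v, n, m, s), (t, 15, 18, v, n, m, t), (t, 15, 18, v, z, t, a), (t, 15, 18, v, z, t, m), (t, 15, 18, v, z, t, s), (t, 15, 18, v, z, t, t), (t, 25, 11, d, k, k, d), (t, 25, 11, d, n, m, d), (t, 25, 11, d, z, t, d)}.
Selection E ≠ m: {(a, 15, 27, c, a, w, a), (a, 15, 27, c, a, w, m), (a, 15, 27, c, a, w, s), (a, 15, 27, c, a, w, t), (a, 15, 27, c, n, b, a), (a, 15, 27, c, n, b, m), (a, 15, 27, c, n, b, s), (a, 15, 27, c, n, b, t), (a, 15, 27, c, v, s, a), (a, 15, 27, c, v, s, m), (a, 15, 27, c, v, s, s), (a, 15, 27, c, v, s, t), (t, 15, 18, v, k, k, a), (t, 15, 18, v, k, k, m), (t, 15, 18, v, k, k, s), (t, 15, 18, v, k, k, t), (t, 15, 18, v, n, m, a), (t, 15, 18, v, n, m, m), (t, 15, 18, v, n, m, s), (t, 15, 18, v, n, m, t), (t, 15, 18, v, z, t, a), (t, 15, 18, v, z, t, m), (t, 15, 18, v, z, t, s), (t, 15, 18, v, z, t, t), (t, 25, 11, d, k, k, d), (t, 25, 11, d, n, m, d), (t, 25, 11, d, z, t, d)}
π[D, G, A]: project onto (D, G, A) (18 duplicate(s) eliminated) → {(a, a, 15), (a, t, 15), (d, t, 25), (m, a, 15), (m, t, 15), (s, a, 15), (s, t, 15), (t, a, 15), (t, t, 15)}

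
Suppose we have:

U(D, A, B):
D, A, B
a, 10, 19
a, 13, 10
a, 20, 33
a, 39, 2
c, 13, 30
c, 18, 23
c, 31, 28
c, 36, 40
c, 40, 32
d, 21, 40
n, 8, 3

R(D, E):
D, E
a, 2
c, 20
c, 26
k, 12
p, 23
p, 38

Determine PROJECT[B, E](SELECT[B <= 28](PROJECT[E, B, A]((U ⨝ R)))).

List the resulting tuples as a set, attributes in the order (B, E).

{(10, 2), (19, 2), (2, 2), (23, 20), (23, 26), (28, 20), (28, 26)}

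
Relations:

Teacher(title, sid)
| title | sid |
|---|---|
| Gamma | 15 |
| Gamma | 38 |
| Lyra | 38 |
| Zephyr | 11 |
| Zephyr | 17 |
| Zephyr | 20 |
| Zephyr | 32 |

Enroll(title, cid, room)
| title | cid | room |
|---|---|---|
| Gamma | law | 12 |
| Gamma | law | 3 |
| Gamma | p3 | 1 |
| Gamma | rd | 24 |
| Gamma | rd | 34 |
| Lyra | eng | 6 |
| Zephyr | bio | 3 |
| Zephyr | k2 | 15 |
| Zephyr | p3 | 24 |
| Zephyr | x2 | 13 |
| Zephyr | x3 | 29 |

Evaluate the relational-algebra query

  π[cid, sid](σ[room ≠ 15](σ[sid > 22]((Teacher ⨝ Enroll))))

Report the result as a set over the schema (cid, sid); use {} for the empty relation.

Teacher ⋈ Enroll (natural join on title): {(Gamma, 15, law, 12), (Gamma, 15, law, 3), (Gamma, 15, p3, 1), (Gamma, 15, rd, 24), (Gamma, 15, rd, 34), (Gamma, 38, law, 12), (Gamma, 38, law, 3), (Gamma, 38, p3, 1), (Gamma, 38, rd, 24), (Gamma, 38, rd, 34), (Lyra, 38, eng, 6), (Zephyr, 11, bio, 3), (Zephyr, 11, k2, 15), (Zephyr, 11, p3, 24), (Zephyr, 11, x2, 13), (Zephyr, 11, x3, 29), (Zephyr, 17, bio, 3), (Zephyr, 17, k2, 15), (Zephyr, 17, p3, 24), (Zephyr, 17, x2, 13), (Zephyr, 17, x3, 29), (Zephyr, 20, bio, 3), (Zephyr, 20, k2, 15), (Zephyr, 20, p3, 24), (Zephyr, 20, x2, 13), (Zephyr, 20, x3, 29), (Zephyr, 32, bio, 3), (Zephyr, 32, k2, 15), (Zephyr, 32, p3, 24), (Zephyr, 32, x2, 13), (Zephyr, 32, x3, 29)}
Filtering on sid > 22 leaves {(Gamma, 38, law, 12), (Gamma, 38, law, 3), (Gamma, 38, p3, 1), (Gamma, 38, rd, 24), (Gamma, 38, rd, 34), (Lyra, 38, eng, 6), (Zephyr, 32, bio, 3), (Zephyr, 32, k2, 15), (Zephyr, 32, p3, 24), (Zephyr, 32, x2, 13), (Zephyr, 32, x3, 29)}.
Filtering on room ≠ 15 leaves {(Gamma, 38, law, 12), (Gamma, 38, law, 3), (Gamma, 38, p3, 1), (Gamma, 38, rd, 24), (Gamma, 38, rd, 34), (Lyra, 38, eng, 6), (Zephyr, 32, bio, 3), (Zephyr, 32, p3, 24), (Zephyr, 32, x2, 13), (Zephyr, 32, x3, 29)}.
Projecting to cid, sid (2 duplicate(s) eliminated): {(bio, 32), (eng, 38), (law, 38), (p3, 32), (p3, 38), (rd, 38), (x2, 32), (x3, 32)}

{(bio, 32), (eng, 38), (law, 38), (p3, 32), (p3, 38), (rd, 38), (x2, 32), (x3, 32)}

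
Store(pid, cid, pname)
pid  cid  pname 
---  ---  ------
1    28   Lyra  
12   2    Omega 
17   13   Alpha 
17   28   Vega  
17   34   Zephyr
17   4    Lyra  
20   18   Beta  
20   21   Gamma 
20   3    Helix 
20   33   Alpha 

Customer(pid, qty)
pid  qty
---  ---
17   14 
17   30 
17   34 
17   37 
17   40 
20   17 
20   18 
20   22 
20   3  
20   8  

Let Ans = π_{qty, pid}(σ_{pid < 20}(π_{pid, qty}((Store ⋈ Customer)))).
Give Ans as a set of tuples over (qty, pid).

Store ⋈ Customer (natural join on pid): {(17, 13, Alpha, 14), (17, 13, Alpha, 30), (17, 13, Alpha, 34), (17, 13, Alpha, 37), (17, 13, Alpha, 40), (17, 28, Vega, 14), (17, 28, Vega, 30), (17, 28, Vega, 34), (17, 28, Vega, 37), (17, 28, Vega, 40), (17, 34, Zephyr, 14), (17, 34, Zephyr, 30), (17, 34, Zephyr, 34), (17, 34, Zephyr, 37), (17, 34, Zephyr, 40), (17, 4, Lyra, 14), (17, 4, Lyra, 30), (17, 4, Lyra, 34), (17, 4, Lyra, 37), (17, 4, Lyra, 40), (20, 18, Beta, 17), (20, 18, Beta, 18), (20, 18, Beta, 22), (20, 18, Beta, 3), (20, 18, Beta, 8), (20, 21, Gamma, 17), (20, 21, Gamma, 18), (20, 21, Gamma, 22), (20, 21, Gamma, 3), (20, 21, Gamma, 8), (20, 3, Helix, 17), (20, 3, Helix, 18), (20, 3, Helix, 22), (20, 3, Helix, 3), (20, 3, Helix, 8), (20, 33, Alpha, 17), (20, 33, Alpha, 18), (20, 33, Alpha, 22), (20, 33, Alpha, 3), (20, 33, Alpha, 8)}
Projecting to pid, qty (30 duplicate(s) eliminated): {(17, 14), (17, 30), (17, 34), (17, 37), (17, 40), (20, 17), (20, 18), (20, 22), (20, 3), (20, 8)}
Filtering on pid < 20 leaves {(17, 14), (17, 30), (17, 34), (17, 37), (17, 40)}.
Projecting to qty, pid: {(14, 17), (30, 17), (34, 17), (37, 17), (40, 17)}

{(14, 17), (30, 17), (34, 17), (37, 17), (40, 17)}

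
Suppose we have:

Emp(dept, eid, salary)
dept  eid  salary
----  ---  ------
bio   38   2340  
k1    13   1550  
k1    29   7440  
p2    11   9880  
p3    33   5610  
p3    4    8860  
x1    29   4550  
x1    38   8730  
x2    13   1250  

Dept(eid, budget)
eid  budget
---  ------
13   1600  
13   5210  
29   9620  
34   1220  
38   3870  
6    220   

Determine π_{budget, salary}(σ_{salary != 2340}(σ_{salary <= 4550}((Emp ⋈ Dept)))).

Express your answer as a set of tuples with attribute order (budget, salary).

Natural join on eid: {(bio, 38, 2340, 3870), (k1, 13, 1550, 1600), (k1, 13, 1550, 5210), (k1, 29, 7440, 9620), (x1, 29, 4550, 9620), (x1, 38, 8730, 3870), (x2, 13, 1250, 1600), (x2, 13, 1250, 5210)}
σ[salary <= 4550]: keep tuples satisfying salary <= 4550 → {(bio, 38, 2340, 3870), (k1, 13, 1550, 1600), (k1, 13, 1550, 5210), (x1, 29, 4550, 9620), (x2, 13, 1250, 1600), (x2, 13, 1250, 5210)}
σ[salary != 2340]: keep tuples satisfying salary != 2340 → {(k1, 13, 1550, 1600), (k1, 13, 1550, 5210), (x1, 29, 4550, 9620), (x2, 13, 1250, 1600), (x2, 13, 1250, 5210)}
Projecting to budget, salary: {(1600, 1250), (1600, 1550), (5210, 1250), (5210, 1550), (9620, 4550)}

{(1600, 1250), (1600, 1550), (5210, 1250), (5210, 1550), (9620, 4550)}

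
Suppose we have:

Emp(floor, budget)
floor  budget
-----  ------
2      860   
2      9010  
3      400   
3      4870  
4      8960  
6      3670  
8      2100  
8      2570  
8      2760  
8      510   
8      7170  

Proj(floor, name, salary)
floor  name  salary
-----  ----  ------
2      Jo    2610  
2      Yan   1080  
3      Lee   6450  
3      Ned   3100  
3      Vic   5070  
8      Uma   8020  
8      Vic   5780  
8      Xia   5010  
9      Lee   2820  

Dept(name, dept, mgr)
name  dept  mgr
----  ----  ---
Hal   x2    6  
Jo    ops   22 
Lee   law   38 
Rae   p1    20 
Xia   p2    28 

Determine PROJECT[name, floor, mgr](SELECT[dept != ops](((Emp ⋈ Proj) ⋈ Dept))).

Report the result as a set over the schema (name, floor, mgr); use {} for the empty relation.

{(Lee, 3, 38), (Xia, 8, 28)}

Emp ⋈ Proj (natural join on floor): {(2, 860, Jo, 2610), (2, 860, Yan, 1080), (2, 9010, Jo, 2610), (2, 9010, Yan, 1080), (3, 400, Lee, 6450), (3, 400, Ned, 3100), (3, 400, Vic, 5070), (3, 4870, Lee, 6450), (3, 4870, Ned, 3100), (3, 4870, Vic, 5070), (8, 2100, Uma, 8020), (8, 2100, Vic, 5780), (8, 2100, Xia, 5010), (8, 2570, Uma, 8020), (8, 2570, Vic, 5780), (8, 2570, Xia, 5010), (8, 2760, Uma, 8020), (8, 2760, Vic, 5780), (8, 2760, Xia, 5010), (8, 510, Uma, 8020), (8, 510, Vic, 5780), (8, 510, Xia, 5010), (8, 7170, Uma, 8020), (8, 7170, Vic, 5780), (8, 7170, Xia, 5010)}
(Emp ⋈ Proj) ⋈ Dept (natural join on name): {(2, 860, Jo, 2610, ops, 22), (2, 9010, Jo, 2610, ops, 22), (3, 400, Lee, 6450, law, 38), (3, 4870, Lee, 6450, law, 38), (8, 2100, Xia, 5010, p2, 28), (8, 2570, Xia, 5010, p2, 28), (8, 2760, Xia, 5010, p2, 28), (8, 510, Xia, 5010, p2, 28), (8, 7170, Xia, 5010, p2, 28)}
Apply σ_{dept != ops}; surviving tuples: {(3, 400, Lee, 6450, law, 38), (3, 4870, Lee, 6450, law, 38), (8, 2100, Xia, 5010, p2, 28), (8, 2570, Xia, 5010, p2, 28), (8, 2760, Xia, 5010, p2, 28), (8, 510, Xia, 5010, p2, 28), (8, 7170, Xia, 5010, p2, 28)}
π[name, floor, mgr]: project onto (name, floor, mgr) (5 duplicate(s) eliminated) → {(Lee, 3, 38), (Xia, 8, 28)}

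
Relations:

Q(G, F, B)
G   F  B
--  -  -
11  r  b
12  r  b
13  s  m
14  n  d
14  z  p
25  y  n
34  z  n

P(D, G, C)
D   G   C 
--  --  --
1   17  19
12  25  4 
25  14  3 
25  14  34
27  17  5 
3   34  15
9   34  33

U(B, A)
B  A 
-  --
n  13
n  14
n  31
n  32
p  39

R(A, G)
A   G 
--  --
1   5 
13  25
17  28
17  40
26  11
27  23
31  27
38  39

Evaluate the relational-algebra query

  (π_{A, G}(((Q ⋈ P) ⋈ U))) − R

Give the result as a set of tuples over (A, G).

{(13, 34), (14, 25), (14, 34), (31, 25), (31, 34), (32, 25), (32, 34), (39, 14)}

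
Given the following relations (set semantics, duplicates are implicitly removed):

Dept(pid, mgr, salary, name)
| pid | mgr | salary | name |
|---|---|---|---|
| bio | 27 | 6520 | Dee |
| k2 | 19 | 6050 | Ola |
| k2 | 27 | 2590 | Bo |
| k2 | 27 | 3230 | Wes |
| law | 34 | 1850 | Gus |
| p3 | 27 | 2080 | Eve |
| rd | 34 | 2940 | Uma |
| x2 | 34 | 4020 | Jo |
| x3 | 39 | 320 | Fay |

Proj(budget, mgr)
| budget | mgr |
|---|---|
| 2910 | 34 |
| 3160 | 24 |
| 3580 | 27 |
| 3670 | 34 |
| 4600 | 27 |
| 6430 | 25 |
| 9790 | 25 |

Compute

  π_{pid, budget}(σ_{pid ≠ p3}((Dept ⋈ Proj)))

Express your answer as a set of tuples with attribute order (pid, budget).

{(bio, 3580), (bio, 4600), (k2, 3580), (k2, 4600), (law, 2910), (law, 3670), (rd, 2910), (rd, 3670), (x2, 2910), (x2, 3670)}

Joining Dept and Proj on mgr yields {(bio, 27, 6520, Dee, 3580), (bio, 27, 6520, Dee, 4600), (k2, 27, 2590, Bo, 3580), (k2, 27, 2590, Bo, 4600), (k2, 27, 3230, Wes, 3580), (k2, 27, 3230, Wes, 4600), (law, 34, 1850, Gus, 2910), (law, 34, 1850, Gus, 3670), (p3, 27, 2080, Eve, 3580), (p3, 27, 2080, Eve, 4600), (rd, 34, 2940, Uma, 2910), (rd, 34, 2940, Uma, 3670), (x2, 34, 4020, Jo, 2910), (x2, 34, 4020, Jo, 3670)}.
σ[pid ≠ p3]: keep tuples satisfying pid ≠ p3 → {(bio, 27, 6520, Dee, 3580), (bio, 27, 6520, Dee, 4600), (k2, 27, 2590, Bo, 3580), (k2, 27, 2590, Bo, 4600), (k2, 27, 3230, Wes, 3580), (k2, 27, 3230, Wes, 4600), (law, 34, 1850, Gus, 2910), (law, 34, 1850, Gus, 3670), (rd, 34, 2940, Uma, 2910), (rd, 34, 2940, Uma, 3670), (x2, 34, 4020, Jo, 2910), (x2, 34, 4020, Jo, 3670)}
π_{pid, budget} gives {(bio, 3580), (bio, 4600), (k2, 3580), (k2, 4600), (law, 2910), (law, 3670), (rd, 2910), (rd, 3670), (x2, 2910), (x2, 3670)} (2 duplicate(s) eliminated).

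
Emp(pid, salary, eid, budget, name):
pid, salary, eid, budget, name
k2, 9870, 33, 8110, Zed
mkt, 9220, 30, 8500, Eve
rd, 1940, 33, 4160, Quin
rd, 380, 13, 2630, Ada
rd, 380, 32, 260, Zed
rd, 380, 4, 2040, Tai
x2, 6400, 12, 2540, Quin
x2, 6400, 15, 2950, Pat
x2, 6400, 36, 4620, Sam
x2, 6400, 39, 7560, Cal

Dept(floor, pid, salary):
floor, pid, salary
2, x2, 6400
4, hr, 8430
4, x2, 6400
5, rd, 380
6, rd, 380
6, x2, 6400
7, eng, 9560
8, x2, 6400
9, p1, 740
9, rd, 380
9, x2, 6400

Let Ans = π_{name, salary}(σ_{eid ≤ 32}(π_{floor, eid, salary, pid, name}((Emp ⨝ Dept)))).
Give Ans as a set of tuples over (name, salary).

Joining Emp and Dept on pid, salary yields {(rd, 380, 13, 2630, Ada, 5), (rd, 380, 13, 2630, Ada, 6), (rd, 380, 13, 2630, Ada, 9), (rd, 380, 32, 260, Zed, 5), (rd, 380, 32, 260, Zed, 6), (rd, 380, 32, 260, Zed, 9), (rd, 380, 4, 2040, Tai, 5), (rd, 380, 4, 2040, Tai, 6), (rd, 380, 4, 2040, Tai, 9), (x2, 6400, 12, 2540, Quin, 2), (x2, 6400, 12, 2540, Quin, 4), (x2, 6400, 12, 2540, Quin, 6), (x2, 6400, 12, 2540, Quin, 8), (x2, 6400, 12, 2540, Quin, 9), (x2, 6400, 15, 2950, Pat, 2), (x2, 6400, 15, 2950, Pat, 4), (x2, 6400, 15, 2950, Pat, 6), (x2, 6400, 15, 2950, Pat, 8), (x2, 6400, 15, 2950, Pat, 9), (x2, 6400, 36, 4620, Sam, 2), (x2, 6400, 36, 4620, Sam, 4), (x2, 6400, 36, 4620, Sam, 6), (x2, 6400, 36, 4620, Sam, 8), (x2, 6400, 36, 4620, Sam, 9), (x2, 6400, 39, 7560, Cal, 2), (x2, 6400, 39, 7560, Cal, 4), (x2, 6400, 39, 7560, Cal, 6), (x2, 6400, 39, 7560, Cal, 8), (x2, 6400, 39, 7560, Cal, 9)}.
π[floor, eid, salary, pid, name]: project onto (floor, eid, salary, pid, name) → {(2, 12, 6400, x2, Quin), (2, 15, 6400, x2, Pat), (2, 36, 6400, x2, Sam), (2, 39, 6400, x2, Cal), (4, 12, 6400, x2, Quin), (4, 15, 6400, x2, Pat), (4, 36, 6400, x2, Sam), (4, 39, 6400, x2, Cal), (5, 13, 380, rd, Ada), (5, 32, 380, rd, Zed), (5, 4, 380, rd, Tai), (6, 12, 6400, x2, Quin), (6, 13, 380, rd, Ada), (6, 15, 6400, x2, Pat), (6, 32, 380, rd, Zed), (6, 36, 6400, x2, Sam), (6, 39, 6400, x2, Cal), (6, 4, 380, rd, Tai), (8, 12, 6400, x2, Quin), (8, 15, 6400, x2, Pat), (8, 36, 6400, x2, Sam), (8, 39, 6400, x2, Cal), (9, 12, 6400, x2, Quin), (9, 13, 380, rd, Ada), (9, 15, 6400, x2, Pat), (9, 32, 380, rd, Zed), (9, 36, 6400, x2, Sam), (9, 39, 6400, x2, Cal), (9, 4, 380, rd, Tai)}
Filtering on eid ≤ 32 leaves {(2, 12, 6400, x2, Quin), (2, 15, 6400, x2, Pat), (4, 12, 6400, x2, Quin), (4, 15, 6400, x2, Pat), (5, 13, 380, rd, Ada), (5, 32, 380, rd, Zed), (5, 4, 380, rd, Tai), (6, 12, 6400, x2, Quin), (6, 13, 380, rd, Ada), (6, 15, 6400, x2, Pat), (6, 32, 380, rd, Zed), (6, 4, 380, rd, Tai), (8, 12, 6400, x2, Quin), (8, 15, 6400, x2, Pat), (9, 12, 6400, x2, Quin), (9, 13, 380, rd, Ada), (9, 15, 6400, x2, Pat), (9, 32, 380, rd, Zed), (9, 4, 380, rd, Tai)}.
π[name, salary]: project onto (name, salary) (14 duplicate(s) eliminated) → {(Ada, 380), (Pat, 6400), (Quin, 6400), (Tai, 380), (Zed, 380)}

{(Ada, 380), (Pat, 6400), (Quin, 6400), (Tai, 380), (Zed, 380)}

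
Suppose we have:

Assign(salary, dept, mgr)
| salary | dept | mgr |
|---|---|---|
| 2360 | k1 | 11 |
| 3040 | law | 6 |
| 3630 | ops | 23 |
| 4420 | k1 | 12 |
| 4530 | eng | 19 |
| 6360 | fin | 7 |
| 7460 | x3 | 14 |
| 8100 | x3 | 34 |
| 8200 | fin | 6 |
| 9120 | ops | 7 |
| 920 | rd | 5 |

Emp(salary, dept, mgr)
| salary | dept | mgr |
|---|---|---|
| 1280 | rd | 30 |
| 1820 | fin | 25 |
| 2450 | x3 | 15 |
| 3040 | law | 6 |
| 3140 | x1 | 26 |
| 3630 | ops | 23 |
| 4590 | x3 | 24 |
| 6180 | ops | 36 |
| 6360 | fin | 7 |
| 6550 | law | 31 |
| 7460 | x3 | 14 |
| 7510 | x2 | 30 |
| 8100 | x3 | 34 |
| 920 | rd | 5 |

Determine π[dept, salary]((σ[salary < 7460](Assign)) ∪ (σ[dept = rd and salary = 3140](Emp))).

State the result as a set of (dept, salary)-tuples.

{(eng, 4530), (fin, 6360), (k1, 2360), (k1, 4420), (law, 3040), (ops, 3630), (rd, 920)}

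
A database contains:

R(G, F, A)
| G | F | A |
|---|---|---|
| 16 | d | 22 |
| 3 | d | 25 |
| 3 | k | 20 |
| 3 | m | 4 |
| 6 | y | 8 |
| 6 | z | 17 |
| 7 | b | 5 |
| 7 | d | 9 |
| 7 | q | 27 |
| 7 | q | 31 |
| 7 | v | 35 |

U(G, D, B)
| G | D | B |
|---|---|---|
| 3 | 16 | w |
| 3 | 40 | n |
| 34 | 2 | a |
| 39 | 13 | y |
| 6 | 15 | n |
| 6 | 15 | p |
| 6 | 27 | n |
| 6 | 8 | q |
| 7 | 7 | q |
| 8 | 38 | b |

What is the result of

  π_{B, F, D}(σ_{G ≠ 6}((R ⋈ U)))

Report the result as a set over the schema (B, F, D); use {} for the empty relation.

{(n, d, 40), (n, k, 40), (n, m, 40), (q, b, 7), (q, d, 7), (q, q, 7), (q, v, 7), (w, d, 16), (w, k, 16), (w, m, 16)}

Joining R and U on G yields {(3, d, 25, 16, w), (3, d, 25, 40, n), (3, k, 20, 16, w), (3, k, 20, 40, n), (3, m, 4, 16, w), (3, m, 4, 40, n), (6, y, 8, 15, n), (6, y, 8, 15, p), (6, y, 8, 27, n), (6, y, 8, 8, q), (6, z, 17, 15, n), (6, z, 17, 15, p), (6, z, 17, 27, n), (6, z, 17, 8, q), (7, b, 5, 7, q), (7, d, 9, 7, q), (7, q, 27, 7, q), (7, q, 31, 7, q), (7, v, 35, 7, q)}.
σ[G ≠ 6]: keep tuples satisfying G ≠ 6 → {(3, d, 25, 16, w), (3, d, 25, 40, n), (3, k, 20, 16, w), (3, k, 20, 40, n), (3, m, 4, 16, w), (3, m, 4, 40, n), (7, b, 5, 7, q), (7, d, 9, 7, q), (7, q, 27, 7, q), (7, q, 31, 7, q), (7, v, 35, 7, q)}
Keep only column(s) B, F, D (1 duplicate(s) eliminated): {(n, d, 40), (n, k, 40), (n, m, 40), (q, b, 7), (q, d, 7), (q, q, 7), (q, v, 7), (w, d, 16), (w, k, 16), (w, m, 16)}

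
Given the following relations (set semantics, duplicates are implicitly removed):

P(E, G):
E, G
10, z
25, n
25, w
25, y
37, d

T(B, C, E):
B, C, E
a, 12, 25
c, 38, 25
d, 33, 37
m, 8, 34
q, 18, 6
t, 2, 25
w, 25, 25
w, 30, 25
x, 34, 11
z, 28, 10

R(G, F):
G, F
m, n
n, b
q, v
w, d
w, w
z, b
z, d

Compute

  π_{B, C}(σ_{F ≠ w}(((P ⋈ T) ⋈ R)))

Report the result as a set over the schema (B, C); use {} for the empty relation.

Natural join on E: {(10, z, z, 28), (25, n, a, 12), (25, n, c, 38), (25, n, t, 2), (25, n, w, 25), (25, n, w, 30), (25, w, a, 12), (25, w, c, 38), (25, w, t, 2), (25, w, w, 25), (25, w, w, 30), (25, y, a, 12), (25, y, c, 38), (25, y, t, 2), (25, y, w, 25), (25, y, w, 30), (37, d, d, 33)}
Natural join on G: {(10, z, z, 28, b), (10, z, z, 28, d), (25, n, a, 12, b), (25, n, c, 38, b), (25, n, t, 2, b), (25, n, w, 25, b), (25, n, w, 30, b), (25, w, a, 12, d), (25, w, a, 12, w), (25, w, c, 38, d), (25, w, c, 38, w), (25, w, t, 2, d), (25, w, t, 2, w), (25, w, w, 25, d), (25, w, w, 25, w), (25, w, w, 30, d), (25, w, w, 30, w)}
σ[F ≠ w]: keep tuples satisfying F ≠ w → {(10, z, z, 28, b), (10, z, z, 28, d), (25, n, a, 12, b), (25, n, c, 38, b), (25, n, t, 2, b), (25, n, w, 25, b), (25, n, w, 30, b), (25, w, a, 12, d), (25, w, c, 38, d), (25, w, t, 2, d), (25, w, w, 25, d), (25, w, w, 30, d)}
Keep only column(s) B, C (6 duplicate(s) eliminated): {(a, 12), (c, 38), (t, 2), (w, 25), (w, 30), (z, 28)}

{(a, 12), (c, 38), (t, 2), (w, 25), (w, 30), (z, 28)}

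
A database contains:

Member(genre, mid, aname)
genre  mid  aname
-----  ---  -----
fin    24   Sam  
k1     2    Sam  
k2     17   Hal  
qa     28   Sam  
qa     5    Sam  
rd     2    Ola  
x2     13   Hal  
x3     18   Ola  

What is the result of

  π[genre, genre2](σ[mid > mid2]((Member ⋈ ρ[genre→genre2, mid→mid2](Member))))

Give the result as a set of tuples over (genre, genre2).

{(fin, k1), (fin, qa), (k2, x2), (qa, fin), (qa, k1), (qa, qa), (x3, rd)}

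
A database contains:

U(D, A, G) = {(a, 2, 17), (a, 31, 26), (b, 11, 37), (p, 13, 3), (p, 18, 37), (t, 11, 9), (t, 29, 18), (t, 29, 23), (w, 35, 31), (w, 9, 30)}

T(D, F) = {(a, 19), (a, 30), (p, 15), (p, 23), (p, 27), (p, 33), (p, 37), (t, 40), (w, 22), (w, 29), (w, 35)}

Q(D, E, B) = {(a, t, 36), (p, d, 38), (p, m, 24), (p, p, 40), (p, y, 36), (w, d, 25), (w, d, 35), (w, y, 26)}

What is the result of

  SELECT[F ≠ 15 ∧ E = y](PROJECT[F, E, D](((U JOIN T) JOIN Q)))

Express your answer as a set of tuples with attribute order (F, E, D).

Natural join on D: {(a, 2, 17, 19), (a, 2, 17, 30), (a, 31, 26, 19), (a, 31, 26, 30), (p, 13, 3, 15), (p, 13, 3, 23), (p, 13, 3, 27), (p, 13, 3, 33), (p, 13, 3, 37), (p, 18, 37, 15), (p, 18, 37, 23), (p, 18, 37, 27), (p, 18, 37, 33), (p, 18, 37, 37), (t, 11, 9, 40), (t, 29, 18, 40), (t, 29, 23, 40), (w, 35, 31, 22), (w, 35, 31, 29), (w, 35, 31, 35), (w, 9, 30, 22), (w, 9, 30, 29), (w, 9, 30, 35)}
Natural join on D: {(a, 2, 17, 19, t, 36), (a, 2, 17, 30, t, 36), (a, 31, 26, 19, t, 36), (a, 31, 26, 30, t, 36), (p, 13, 3, 15, d, 38), (p, 13, 3, 15, m, 24), (p, 13, 3, 15, p, 40), (p, 13, 3, 15, y, 36), (p, 13, 3, 23, d, 38), (p, 13, 3, 23, m, 24), (p, 13, 3, 23, p, 40), (p, 13, 3, 23, y, 36), (p, 13, 3, 27, d, 38), (p, 13, 3, 27, m, 24), (p, 13, 3, 27, p, 40), (p, 13, 3, 27, y, 36), (p, 13, 3, 33, d, 38), (p, 13, 3, 33, m, 24), (p, 13, 3, 33, p, 40), (p, 13, 3, 33, y, 36), (p, 13, 3, 37, d, 38), (p, 13, 3, 37, m, 24), (p, 13, 3, 37, p, 40), (p, 13, 3, 37, y, 36), (p, 18, 37, 15, d, 38), (p, 18, 37, 15, m, 24), (p, 18, 37, 15, p, 40), (p, 18, 37, 15, y, 36), (p, 18, 37, 23, d, 38), (p, 18, 37, 23, m, 24), (p, 18, 37, 23, p, 40), (p, 18, 37, 23, y, 36), (p, 18, 37, 27, d, 38), (p, 18, 37, 27, m, 24), (p, 18, 37, 27, p, 40), (p, 18, 37, 27, y, 36), (p, 18, 37, 33, d, 38), (p, 18, 37, 33, m, 24), (p, 18, 37, 33, p, 40), (p, 18, 37, 33, y, 36), (p, 18, 37, 37, d, 38), (p, 18, 37, 37, m, 24), (p, 18, 37, 37, p, 40), (p, 18, 37, 37, y, 36), (w, 35, 31, 22, d, 25), (w, 35, 31, 22, d, 35), (w, 35, 31, 22, y, 26), (w, 35, 31, 29, d, 25), (w, 35, 31, 29, d, 35), (w, 35, 31, 29, y, 26), (w, 35, 31, 35, d, 25), (w, 35, 31, 35, d, 35), (w, 35, 31, 35, y, 26), (w, 9, 30, 22, d, 25), (w, 9, 30, 22, d, 35), (w, 9, 30, 22, y, 26), (w, 9, 30, 29, d, 25), (w, 9, 30, 29, d, 35), (w, 9, 30, 29, y, 26), (w, 9, 30, 35, d, 25), (w, 9, 30, 35, d, 35), (w, 9, 30, 35, y, 26)}
Keep only column(s) F, E, D (34 duplicate(s) eliminated): {(15, d, p), (15, m, p), (15, p, p), (15, y, p), (19, t, a), (22, d, w), (22, y, w), (23, d, p), (23, m, p), (23, p, p), (23, y, p), (27, d, p), (27, m, p), (27, p, p), (27, y, p), (29, d, w), (29, y, w), (30, t, a), (33, d, p), (33, m, p), (33, p, p), (33, y, p), (35, d, w), (35, y, w), (37, d, p), (37, m, p), (37, p, p), (37, y, p)}
Apply σ_{F ≠ 15 ∧ E = y}; surviving tuples: {(22, y, w), (23, y, p), (27, y, p), (29, y, w), (33, y, p), (35, y, w), (37, y, p)}

{(22, y, w), (23, y, p), (27, y, p), (29, y, w), (33, y, p), (35, y, w), (37, y, p)}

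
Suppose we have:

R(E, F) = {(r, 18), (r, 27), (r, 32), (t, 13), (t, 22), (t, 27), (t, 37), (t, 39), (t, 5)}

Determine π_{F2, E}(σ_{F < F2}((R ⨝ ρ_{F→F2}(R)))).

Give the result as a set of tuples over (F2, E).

{(13, t), (22, t), (27, r), (27, t), (32, r), (37, t), (39, t)}

ρ[F→F2]: schema becomes (E, F2); tuples unchanged.
Joining R and ρ_{F→F2}(R) on E yields {(r, 18, 18), (r, 18, 27), (r, 18, 32), (r, 27, 18), (r, 27, 27), (r, 27, 32), (r, 32, 18), (r, 32, 27), (r, 32, 32), (t, 13, 13), (t, 13, 22), (t, 13, 27), (t, 13, 37), (t, 13, 39), (t, 13, 5), (t, 22, 13), (t, 22, 22), (t, 22, 27), (t, 22, 37), (t, 22, 39), (t, 22, 5), (t, 27, 13), (t, 27, 22), (t, 27, 27), (t, 27, 37), (t, 27, 39), (t, 27, 5), (t, 37, 13), (t, 37, 22), (t, 37, 27), (t, 37, 37), (t, 37, 39), (t, 37, 5), (t, 39, 13), (t, 39, 22), (t, 39, 27), (t, 39, 37), (t, 39, 39), (t, 39, 5), (t, 5, 13), (t, 5, 22), (t, 5, 27), (t, 5, 37), (t, 5, 39), (t, 5, 5)}.
Filtering on F < F2 leaves {(r, 18, 27), (r, 18, 32), (r, 27, 32), (t, 13, 22), (t, 13, 27), (t, 13, 37), (t, 13, 39), (t, 22, 27), (t, 22, 37), (t, 22, 39), (t, 27, 37), (t, 27, 39), (t, 37, 39), (t, 5, 13), (t, 5, 22), (t, 5, 27), (t, 5, 37), (t, 5, 39)}.
Projecting to F2, E (11 duplicate(s) eliminated): {(13, t), (22, t), (27, r), (27, t), (32, r), (37, t), (39, t)}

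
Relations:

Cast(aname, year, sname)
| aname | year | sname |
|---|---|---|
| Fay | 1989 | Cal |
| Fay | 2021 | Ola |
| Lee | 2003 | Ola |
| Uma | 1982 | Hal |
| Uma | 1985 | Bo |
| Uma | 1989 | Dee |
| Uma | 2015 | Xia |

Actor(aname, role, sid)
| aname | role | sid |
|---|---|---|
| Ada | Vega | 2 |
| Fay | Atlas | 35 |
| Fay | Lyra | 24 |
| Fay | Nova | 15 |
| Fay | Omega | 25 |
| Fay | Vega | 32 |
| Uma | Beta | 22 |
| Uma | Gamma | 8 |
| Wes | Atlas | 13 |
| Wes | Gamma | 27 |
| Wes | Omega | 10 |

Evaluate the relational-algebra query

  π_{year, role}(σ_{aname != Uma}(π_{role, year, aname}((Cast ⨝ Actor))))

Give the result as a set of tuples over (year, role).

Joining Cast and Actor on aname yields {(Fay, 1989, Cal, Atlas, 35), (Fay, 1989, Cal, Lyra, 24), (Fay, 1989, Cal, Nova, 15), (Fay, 1989, Cal, Omega, 25), (Fay, 1989, Cal, Vega, 32), (Fay, 2021, Ola, Atlas, 35), (Fay, 2021, Ola, Lyra, 24), (Fay, 2021, Ola, Nova, 15), (Fay, 2021, Ola, Omega, 25), (Fay, 2021, Ola, Vega, 32), (Uma, 1982, Hal, Beta, 22), (Uma, 1982, Hal, Gamma, 8), (Uma, 1985, Bo, Beta, 22), (Uma, 1985, Bo, Gamma, 8), (Uma, 1989, Dee, Beta, 22), (Uma, 1989, Dee, Gamma, 8), (Uma, 2015, Xia, Beta, 22), (Uma, 2015, Xia, Gamma, 8)}.
Keep only column(s) role, year, aname: {(Atlas, 1989, Fay), (Atlas, 2021, Fay), (Beta, 1982, Uma), (Beta, 1985, Uma), (Beta, 1989, Uma), (Beta, 2015, Uma), (Gamma, 1982, Uma), (Gamma, 1985, Uma), (Gamma, 1989, Uma), (Gamma, 2015, Uma), (Lyra, 1989, Fay), (Lyra, 2021, Fay), (Nova, 1989, Fay), (Nova, 2021, Fay), (Omega, 1989, Fay), (Omega, 2021, Fay), (Vega, 1989, Fay), (Vega, 2021, Fay)}
Apply σ_{aname != Uma}; surviving tuples: {(Atlas, 1989, Fay), (Atlas, 2021, Fay), (Lyra, 1989, Fay), (Lyra, 2021, Fay), (Nova, 1989, Fay), (Nova, 2021, Fay), (Omega, 1989, Fay), (Omega, 2021, Fay), (Vega, 1989, Fay), (Vega, 2021, Fay)}
Keep only column(s) year, role: {(1989, Atlas), (1989, Lyra), (1989, Nova), (1989, Omega), (1989, Vega), (2021, Atlas), (2021, Lyra), (2021, Nova), (2021, Omega), (2021, Vega)}

{(1989, Atlas), (1989, Lyra), (1989, Nova), (1989, Omega), (1989, Vega), (2021, Atlas), (2021, Lyra), (2021, Nova), (2021, Omega), (2021, Vega)}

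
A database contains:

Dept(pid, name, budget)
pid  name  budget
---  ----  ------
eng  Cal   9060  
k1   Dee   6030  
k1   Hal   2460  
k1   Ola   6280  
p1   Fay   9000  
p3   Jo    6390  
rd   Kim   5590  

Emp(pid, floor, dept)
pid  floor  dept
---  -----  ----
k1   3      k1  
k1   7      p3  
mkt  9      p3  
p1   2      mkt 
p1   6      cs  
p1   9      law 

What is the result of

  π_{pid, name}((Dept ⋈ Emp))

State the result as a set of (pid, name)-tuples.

Natural join on pid: {(k1, Dee, 6030, 3, k1), (k1, Dee, 6030, 7, p3), (k1, Hal, 2460, 3, k1), (k1, Hal, 2460, 7, p3), (k1, Ola, 6280, 3, k1), (k1, Ola, 6280, 7, p3), (p1, Fay, 9000, 2, mkt), (p1, Fay, 9000, 6, cs), (p1, Fay, 9000, 9, law)}
Keep only column(s) pid, name (5 duplicate(s) eliminated): {(k1, Dee), (k1, Hal), (k1, Ola), (p1, Fay)}

{(k1, Dee), (k1, Hal), (k1, Ola), (p1, Fay)}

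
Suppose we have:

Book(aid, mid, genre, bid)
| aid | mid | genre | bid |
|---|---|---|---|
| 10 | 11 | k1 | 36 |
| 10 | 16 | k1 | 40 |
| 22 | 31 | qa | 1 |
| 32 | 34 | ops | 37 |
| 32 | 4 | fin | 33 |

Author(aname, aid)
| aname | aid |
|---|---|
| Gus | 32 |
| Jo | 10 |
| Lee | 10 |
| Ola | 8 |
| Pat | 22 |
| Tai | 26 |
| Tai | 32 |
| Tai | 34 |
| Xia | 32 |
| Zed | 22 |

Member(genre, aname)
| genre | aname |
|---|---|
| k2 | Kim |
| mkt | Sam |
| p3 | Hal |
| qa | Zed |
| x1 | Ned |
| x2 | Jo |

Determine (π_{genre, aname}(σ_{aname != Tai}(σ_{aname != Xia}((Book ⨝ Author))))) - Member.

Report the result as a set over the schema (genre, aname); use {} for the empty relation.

{(fin, Gus), (k1, Jo), (k1, Lee), (ops, Gus), (qa, Pat)}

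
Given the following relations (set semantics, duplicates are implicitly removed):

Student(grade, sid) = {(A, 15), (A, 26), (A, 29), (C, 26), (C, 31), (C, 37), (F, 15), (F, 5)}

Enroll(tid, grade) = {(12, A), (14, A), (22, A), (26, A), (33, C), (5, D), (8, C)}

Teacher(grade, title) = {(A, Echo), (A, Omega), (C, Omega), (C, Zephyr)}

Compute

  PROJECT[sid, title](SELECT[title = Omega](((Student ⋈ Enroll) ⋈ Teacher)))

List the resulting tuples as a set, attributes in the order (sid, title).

Joining Student and Enroll on grade yields {(A, 15, 12), (A, 15, 14), (A, 15, 22), (A, 15, 26), (A, 26, 12), (A, 26, 14), (A, 26, 22), (A, 26, 26), (A, 29, 12), (A, 29, 14), (A, 29, 22), (A, 29, 26), (C, 26, 33), (C, 26, 8), (C, 31, 33), (C, 31, 8), (C, 37, 33), (C, 37, 8)}.
Joining (Student ⋈ Enroll) and Teacher on grade yields {(A, 15, 12, Echo), (A, 15, 12, Omega), (A, 15, 14, Echo), (A, 15, 14, Omega), (A, 15, 22, Echo), (A, 15, 22, Omega), (A, 15, 26, Echo), (A, 15, 26, Omega), (A, 26, 12, Echo), (A, 26, 12, Omega), (A, 26, 14, Echo), (A, 26, 14, Omega), (A, 26, 22, Echo), (A, 26, 22, Omega), (A, 26, 26, Echo), (A, 26, 26, Omega), (A, 29, 12, Echo), (A, 29, 12, Omega), (A, 29, 14, Echo), (A, 29, 14, Omega), (A, 29, 22, Echo), (A, 29, 22, Omega), (A, 29, 26, Echo), (A, 29, 26, Omega), (C, 26, 33, Omega), (C, 26, 33, Zephyr), (C, 26, 8, Omega), (C, 26, 8, Zephyr), (C, 31, 33, Omega), (C, 31, 33, Zephyr), (C, 31, 8, Omega), (C, 31, 8, Zephyr), (C, 37, 33, Omega), (C, 37, 33, Zephyr), (C, 37, 8, Omega), (C, 37, 8, Zephyr)}.
Selection title = Omega: {(A, 15, 12, Omega), (A, 15, 14, Omega), (A, 15, 22, Omega), (A, 15, 26, Omega), (A, 26, 12, Omega), (A, 26, 14, Omega), (A, 26, 22, Omega), (A, 26, 26, Omega), (A, 29, 12, Omega), (A, 29, 14, Omega), (A, 29, 22, Omega), (A, 29, 26, Omega), (C, 26, 33, Omega), (C, 26, 8, Omega), (C, 31, 33, Omega), (C, 31, 8, Omega), (C, 37, 33, Omega), (C, 37, 8, Omega)}
Keep only column(s) sid, title (13 duplicate(s) eliminated): {(15, Omega), (26, Omega), (29, Omega), (31, Omega), (37, Omega)}

{(15, Omega), (26, Omega), (29, Omega), (31, Omega), (37, Omega)}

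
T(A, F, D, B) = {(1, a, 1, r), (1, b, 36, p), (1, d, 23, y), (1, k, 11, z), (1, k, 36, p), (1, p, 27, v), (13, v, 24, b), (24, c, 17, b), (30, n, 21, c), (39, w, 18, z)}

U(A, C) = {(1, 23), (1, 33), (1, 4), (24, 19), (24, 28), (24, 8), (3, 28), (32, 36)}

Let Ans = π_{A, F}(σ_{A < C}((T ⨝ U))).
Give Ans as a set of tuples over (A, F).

{(1, a), (1, b), (1, d), (1, k), (1, p), (24, c)}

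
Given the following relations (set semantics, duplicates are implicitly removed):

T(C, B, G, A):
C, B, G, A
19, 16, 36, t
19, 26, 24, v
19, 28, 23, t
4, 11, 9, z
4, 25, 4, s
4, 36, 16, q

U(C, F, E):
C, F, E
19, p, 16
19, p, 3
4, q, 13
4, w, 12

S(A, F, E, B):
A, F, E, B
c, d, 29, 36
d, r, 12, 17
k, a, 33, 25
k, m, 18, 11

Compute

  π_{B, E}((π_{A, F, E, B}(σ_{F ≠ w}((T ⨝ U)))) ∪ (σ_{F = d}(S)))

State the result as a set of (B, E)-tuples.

T ⋈ U (natural join on C): {(19, 16, 36, t, p, 16), (19, 16, 36, t, p, 3), (19, 26, 24, v, p, 16), (19, 26, 24, v, p, 3), (19, 28, 23, t, p, 16), (19, 28, 23, t, p, 3), (4, 11, 9, z, q, 13), (4, 11, 9, z, w, 12), (4, 25, 4, s, q, 13), (4, 25, 4, s, w, 12), (4, 36, 16, q, q, 13), (4, 36, 16, q, w, 12)}
Apply σ_{F ≠ w}; surviving tuples: {(19, 16, 36, t, p, 16), (19, 16, 36, t, p, 3), (19, 26, 24, v, p, 16), (19, 26, 24, v, p, 3), (19, 28, 23, t, p, 16), (19, 28, 23, t, p, 3), (4, 11, 9, z, q, 13), (4, 25, 4, s, q, 13), (4, 36, 16, q, q, 13)}
π[A, F, E, B]: project onto (A, F, E, B) → {(q, q, 13, 36), (s, q, 13, 25), (t, p, 16, 16), (t, p, 16, 28), (t, p, 3, 16), (t, p, 3, 28), (v, p, 16, 26), (v, p, 3, 26), (z, q, 13, 11)}
Apply σ_{F = d}; surviving tuples: {(c, d, 29, 36)}
Union: {(q, q, 13, 36), (s, q, 13, 25), (t, p, 16, 16), (t, p, 16, 28), (t, p, 3, 16), (t, p, 3, 28), (v, p, 16, 26), (v, p, 3, 26), (z, q, 13, 11)} with {(c, d, 29, 36)} → {(c, d, 29, 36), (q, q, 13, 36), (s, q, 13, 25), (t, p, 16, 16), (t, p, 16, 28), (t, p, 3, 16), (t, p, 3, 28), (v, p, 16, 26), (v, p, 3, 26), (z, q, 13, 11)}
π[B, E]: project onto (B, E) → {(11, 13), (16, 16), (16, 3), (25, 13), (26, 16), (26, 3), (28, 16), (28, 3), (36, 13), (36, 29)}

{(11, 13), (16, 16), (16, 3), (25, 13), (26, 16), (26, 3), (28, 16), (28, 3), (36, 13), (36, 29)}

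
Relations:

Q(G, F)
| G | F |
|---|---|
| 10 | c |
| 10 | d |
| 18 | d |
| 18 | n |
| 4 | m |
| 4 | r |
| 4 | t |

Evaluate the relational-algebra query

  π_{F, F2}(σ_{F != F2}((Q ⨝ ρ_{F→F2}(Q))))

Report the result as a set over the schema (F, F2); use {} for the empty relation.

{(c, d), (d, c), (d, n), (m, r), (m, t), (n, d), (r, m), (r, t), (t, m), (t, r)}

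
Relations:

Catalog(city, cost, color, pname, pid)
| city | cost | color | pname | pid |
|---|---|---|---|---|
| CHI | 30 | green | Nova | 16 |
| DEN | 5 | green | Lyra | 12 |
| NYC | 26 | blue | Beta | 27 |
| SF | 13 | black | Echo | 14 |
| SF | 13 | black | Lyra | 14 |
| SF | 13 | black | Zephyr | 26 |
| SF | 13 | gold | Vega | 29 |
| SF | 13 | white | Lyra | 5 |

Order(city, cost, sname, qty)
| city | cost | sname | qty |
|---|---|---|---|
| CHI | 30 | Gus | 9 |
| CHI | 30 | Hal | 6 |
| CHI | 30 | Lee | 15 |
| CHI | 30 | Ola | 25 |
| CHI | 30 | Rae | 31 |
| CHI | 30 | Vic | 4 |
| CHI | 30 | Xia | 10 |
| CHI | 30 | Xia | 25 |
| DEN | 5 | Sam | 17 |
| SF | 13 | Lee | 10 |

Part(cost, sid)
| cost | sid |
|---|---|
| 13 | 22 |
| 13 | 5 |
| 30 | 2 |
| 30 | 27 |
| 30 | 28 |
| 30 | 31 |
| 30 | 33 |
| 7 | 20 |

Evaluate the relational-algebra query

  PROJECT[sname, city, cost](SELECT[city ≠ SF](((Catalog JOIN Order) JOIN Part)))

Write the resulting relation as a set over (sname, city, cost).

Natural join on city, cost: {(CHI, 30, green, Nova, 16, Gus, 9), (CHI, 30, green, Nova, 16, Hal, 6), (CHI, 30, green, Nova, 16, Lee, 15), (CHI, 30, green, Nova, 16, Ola, 25), (CHI, 30, green, Nova, 16, Rae, 31), (CHI, 30, green, Nova, 16, Vic, 4), (CHI, 30, green, Nova, 16, Xia, 10), (CHI, 30, green, Nova, 16, Xia, 25), (DEN, 5, green, Lyra, 12, Sam, 17), (SF, 13, black, Echo, 14, Lee, 10), (SF, 13, black, Lyra, 14, Lee, 10), (SF, 13, black, Zephyr, 26, Lee, 10), (SF, 13, gold, Vega, 29, Lee, 10), (SF, 13, white, Lyra, 5, Lee, 10)}
Natural join on cost: {(CHI, 30, green, Nova, 16, Gus, 9, 2), (CHI, 30, green, Nova, 16, Gus, 9, 27), (CHI, 30, green, Nova, 16, Gus, 9, 28), (CHI, 30, green, Nova, 16, Gus, 9, 31), (CHI, 30, green, Nova, 16, Gus, 9, 33), (CHI, 30, green, Nova, 16, Hal, 6, 2), (CHI, 30, green, Nova, 16, Hal, 6, 27), (CHI, 30, green, Nova, 16, Hal, 6, 28), (CHI, 30, green, Nova, 16, Hal, 6, 31), (CHI, 30, green, Nova, 16, Hal, 6, 33), (CHI, 30, green, Nova, 16, Lee, 15, 2), (CHI, 30, green, Nova, 16, Lee, 15, 27), (CHI, 30, green, Nova, 16, Lee, 15, 28), (CHI, 30, green, Nova, 16, Lee, 15, 31), (CHI, 30, green, Nova, 16, Lee, 15, 33), (CHI, 30, green, Nova, 16, Ola, 25, 2), (CHI, 30, green, Nova, 16, Ola, 25, 27), (CHI, 30, green, Nova, 16, Ola, 25, 28), (CHI, 30, green, Nova, 16, Ola, 25, 31), (CHI, 30, green, Nova, 16, Ola, 25, 33), (CHI, 30, green, Nova, 16, Rae, 31, 2), (CHI, 30, green, Nova, 16, Rae, 31, 27), (CHI, 30, green, Nova, 16, Rae, 31, 28), (CHI, 30, green, Nova, 16, Rae, 31, 31), (CHI, 30, green, Nova, 16, Rae, 31, 33), (CHI, 30, green, Nova, 16, Vic, 4, 2), (CHI, 30, green, Nova, 16, Vic, 4, 27), (CHI, 30, green, Nova, 16, Vic, 4, 28), (CHI, 30, green, Nova, 16, Vic, 4, 31), (CHI, 30, green, Nova, 16, Vic, 4, 33), (CHI, 30, green, Nova, 16, Xia, 10, 2), (CHI, 30, green, Nova, 16, Xia, 10, 27), (CHI, 30, green, Nova, 16, Xia, 10, 28), (CHI, 30, green, Nova, 16, Xia, 10, 31), (CHI, 30, green, Nova, 16, Xia, 10, 33), (CHI, 30, green, Nova, 16, Xia, 25, 2), (CHI, 30, green, Nova, 16, Xia, 25, 27), (CHI, 30, green, Nova, 16, Xia, 25, 28), (CHI, 30, green, Nova, 16, Xia, 25, 31), (CHI, 30, green, Nova, 16, Xia, 25, 33), (SF, 13, black, Echo, 14, Lee, 10, 22), (SF, 13, black, Echo, 14, Lee, 10, 5), (SF, 13, black, Lyra, 14, Lee, 10, 22), (SF, 13, black, Lyra, 14, Lee, 10, 5), (SF, 13, black, Zephyr, 26, Lee, 10, 22), (SF, 13, black, Zephyr, 26, Lee, 10, 5), (SF, 13, gold, Vega, 29, Lee, 10, 22), (SF, 13, gold, Vega, 29, Lee, 10, 5), (SF, 13, white, Lyra, 5, Lee, 10, 22), (SF, 13, white, Lyra, 5, Lee, 10, 5)}
Apply σ_{city ≠ SF}; surviving tuples: {(CHI, 30, green, Nova, 16, Gus, 9, 2), (CHI, 30, green, Nova, 16, Gus, 9, 27), (CHI, 30, green, Nova, 16, Gus, 9, 28), (CHI, 30, green, Nova, 16, Gus, 9, 31), (CHI, 30, green, Nova, 16, Gus, 9, 33), (CHI, 30, green, Nova, 16, Hal, 6, 2), (CHI, 30, green, Nova, 16, Hal, 6, 27), (CHI, 30, green, Nova, 16, Hal, 6, 28), (CHI, 30, green, Nova, 16, Hal, 6, 31), (CHI, 30, green, Nova, 16, Hal, 6, 33), (CHI, 30, green, Nova, 16, Lee, 15, 2), (CHI, 30, green, Nova, 16, Lee, 15, 27), (CHI, 30, green, Nova, 16, Lee, 15, 28), (CHI, 30, green, Nova, 16, Lee, 15, 31), (CHI, 30, green, Nova, 16, Lee, 15, 33), (CHI, 30, green, Nova, 16, Ola, 25, 2), (CHI, 30, green, Nova, 16, Ola, 25, 27), (CHI, 30, green, Nova, 16, Ola, 25, 28), (CHI, 30, green, Nova, 16, Ola, 25, 31), (CHI, 30, green, Nova, 16, Ola, 25, 33), (CHI, 30, green, Nova, 16, Rae, 31, 2), (CHI, 30, green, Nova, 16, Rae, 31, 27), (CHI, 30, green, Nova, 16, Rae, 31, 28), (CHI, 30, green, Nova, 16, Rae, 31, 31), (CHI, 30, green, Nova, 16, Rae, 31, 33), (CHI, 30, green, Nova, 16, Vic, 4, 2), (CHI, 30, green, Nova, 16, Vic, 4, 27), (CHI, 30, green, Nova, 16, Vic, 4, 28), (CHI, 30, green, Nova, 16, Vic, 4, 31), (CHI, 30, green, Nova, 16, Vic, 4, 33), (CHI, 30, green, Nova, 16, Xia, 10, 2), (CHI, 30, green, Nova, 16, Xia, 10, 27), (CHI, 30, green, Nova, 16, Xia, 10, 28), (CHI, 30, green, Nova, 16, Xia, 10, 31), (CHI, 30, green, Nova, 16, Xia, 10, 33), (CHI, 30, green, Nova, 16, Xia, 25, 2), (CHI, 30, green, Nova, 16, Xia, 25, 27), (CHI, 30, green, Nova, 16, Xia, 25, 28), (CHI, 30, green, Nova, 16, Xia, 25, 31), (CHI, 30, green, Nova, 16, Xia, 25, 33)}
Projecting to sname, city, cost (33 duplicate(s) eliminated): {(Gus, CHI, 30), (Hal, CHI, 30), (Lee, CHI, 30), (Ola, CHI, 30), (Rae, CHI, 30), (Vic, CHI, 30), (Xia, CHI, 30)}

{(Gus, CHI, 30), (Hal, CHI, 30), (Lee, CHI, 30), (Ola, CHI, 30), (Rae, CHI, 30), (Vic, CHI, 30), (Xia, CHI, 30)}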